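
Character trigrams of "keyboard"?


Word: "keyboard" (length 8)
Number of trigrams = 8 - 3 + 1 = 6
  Position 0: "key"
  Position 1: "eyb"
  Position 2: "ybo"
  Position 3: "boa"
  Position 4: "oar"
  Position 5: "ard"
Trigrams = "key", "eyb", "ybo", "boa", "oar", "ard"


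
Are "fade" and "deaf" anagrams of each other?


Word 1: "fade" → sorted: adef
Word 2: "deaf" → sorted: adef
Same letters? adef == adef
Anagram = Yes


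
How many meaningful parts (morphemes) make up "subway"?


Word: "subway"
Morphemes: sub- / way
Each morpheme carries meaning
= 2 morphemes


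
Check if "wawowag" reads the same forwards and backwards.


Word: "wawowag"
Reversed: "gawowaw"
Forward == Backward? wawowag != gawowaw
Palindrome = No


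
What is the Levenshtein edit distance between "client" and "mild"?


Word 1: "client" (length 6)
Word 2: "mild" (length 4)
One optimal edit sequence (insert/delete/substitute each cost 1):
  1. delete 'c'  (+1)
  2. substitute 'l' -> 'm'  (+1)
  3. keep 'i'
  4. delete 'e'  (+1)
  5. substitute 'n' -> 'l'  (+1)
  6. substitute 't' -> 'd'  (+1)
Total edit operations: 5
Edit distance = 5


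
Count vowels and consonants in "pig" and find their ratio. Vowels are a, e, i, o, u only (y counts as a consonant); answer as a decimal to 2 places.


Word: "pig"
Vowels (a,e,i,o,u): 1
Consonants: 2
Ratio = 1/2
= 0.50


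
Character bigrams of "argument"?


Word: "argument" (length 8)
Number of bigrams = 8 - 2 + 1 = 7
  Position 0: "ar"
  Position 1: "rg"
  Position 2: "gu"
  Position 3: "um"
  Position 4: "me"
  Position 5: "en"
  Position 6: "nt"
Bigrams = "ar", "rg", "gu", "um", "me", "en", "nt"


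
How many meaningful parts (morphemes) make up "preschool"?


Word: "preschool"
Morphemes: pre- + school
Each morpheme carries meaning
= 2 morphemes


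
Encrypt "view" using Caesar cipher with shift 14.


Word: "view"
Shift: 14
Each letter → (letter + shift) mod 26:
  'v' (21) + 14 = 9 → 'j'
  'i' (8) + 14 = 22 → 'w'
  'e' (4) + 14 = 18 → 's'
  'w' (22) + 14 = 10 → 'k'
Result = "jwsk"


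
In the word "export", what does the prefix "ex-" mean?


Prefix: ex-
As in: export -> ex- + port
Meaning = out / former


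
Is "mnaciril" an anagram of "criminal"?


Word 1: "criminal" → sorted: aciilmnr
Word 2: "mnaciril" → sorted: aciilmnr
Same letters? aciilmnr == aciilmnr
Anagram = Yes


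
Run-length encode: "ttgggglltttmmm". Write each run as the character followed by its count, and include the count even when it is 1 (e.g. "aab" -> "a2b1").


String: "ttgggglltttmmm"
Scanning for consecutive runs:
  't' x 2
  'g' x 4
  'l' x 2
  't' x 3
  'm' x 3
RLE = "t2g4l2t3m3"


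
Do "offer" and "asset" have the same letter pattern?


Pattern of "offer": [0, 1, 1, 2, 3]
Pattern of "asset": [0, 1, 1, 2, 3]
Patterns match
Same pattern = Yes


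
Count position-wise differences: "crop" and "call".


Comparing character by character (same length = 4):
  Pos 0: 'c' vs 'c' =
  Pos 1: 'r' vs 'a' !=
  Pos 2: 'o' vs 'l' !=
  Pos 3: 'p' vs 'l' !=
Hamming distance = 3


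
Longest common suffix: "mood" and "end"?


Word 1: "mood"
Word 2: "end"
Comparing from end:
  Pos -1: 'd' == 'd'
  Pos -2: 'o' != 'n' (stop)
LCS = "d" (length 1)


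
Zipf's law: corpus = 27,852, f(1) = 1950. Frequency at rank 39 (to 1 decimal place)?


Zipf's law: f(r) = f(1) / r
f(1) = 1950
f(39) = 1950 / 39
= 50.0 occurrences


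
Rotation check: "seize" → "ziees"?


Word: "seize", Candidate: "ziees"
Method: check if candidate is substring of word+word
"seizeseize" contains "ziees"? No
Is rotation = No


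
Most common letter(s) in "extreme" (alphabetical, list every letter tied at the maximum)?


Word: "extreme"
Letter counts:
  'e': 3
  'm': 1
  'r': 1
  't': 1
  'x': 1
Maximum count = 3
Most frequent = 'e' (3 times each)


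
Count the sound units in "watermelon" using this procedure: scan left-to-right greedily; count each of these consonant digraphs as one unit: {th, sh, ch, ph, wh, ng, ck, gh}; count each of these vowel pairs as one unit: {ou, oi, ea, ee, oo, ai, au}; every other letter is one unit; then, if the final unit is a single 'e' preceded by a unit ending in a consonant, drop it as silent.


Word: "watermelon" (10 letters)
Left-to-right scan:
  [1] 'w' (letter)
  [2] 'a' (letter)
  [3] 't' (letter)
  [4] 'e' (letter)
  [5] 'r' (letter)
  [6] 'm' (letter)
  [7] 'e' (letter)
  [8] 'l' (letter)
  [9] 'o' (letter)
  [10] 'n' (letter)
Units from scan: 10
Sound units = 10 units


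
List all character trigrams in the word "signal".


Word: "signal" (length 6)
Number of trigrams = 6 - 3 + 1 = 4
  Position 0: "sig"
  Position 1: "ign"
  Position 2: "gna"
  Position 3: "nal"
Trigrams = "sig", "ign", "gna", "nal"


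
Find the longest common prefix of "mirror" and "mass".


Word 1: "mirror"
Word 2: "mass"
Comparing from start:
  Pos 0: 'm' == 'm'
  Pos 1: 'i' != 'a' (stop)
LCP = "m" (length 1)


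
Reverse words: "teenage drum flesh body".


Original: "teenage drum flesh body"
Words (1..n): teenage | drum | flesh | body
Reversed (n..1): body | flesh | drum | teenage
Result = "body flesh drum teenage"


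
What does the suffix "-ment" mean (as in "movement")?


Suffix: -ment
Example: movement (move + -ment)
Meaning = result of action


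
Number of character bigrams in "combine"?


Word: "combine" (length 7)
Number of 2-grams = length - 2 + 1 = 7 - 2 + 1
= 6


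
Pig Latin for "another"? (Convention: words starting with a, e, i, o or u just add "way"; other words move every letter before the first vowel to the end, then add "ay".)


Word: "another"
Starts with vowel → add 'way'
Pig Latin = "anotherway"


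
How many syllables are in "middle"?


Word: "middle"
Syllable breakdown: mid · dle
Counting: 2 parts
= 2 syllables


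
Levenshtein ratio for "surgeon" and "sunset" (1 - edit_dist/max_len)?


Word 1: "surgeon" (length 7)
Word 2: "sunset" (length 6)
One optimal edit sequence:
  1. keep 's'
  2. keep 'u'
  3. substitute 'r' -> 'n'  (+1)
  4. substitute 'g' -> 's'  (+1)
  5. keep 'e'
  6. delete 'o'  (+1)
  7. substitute 'n' -> 't'  (+1)
Edit distance = 4
Max length = max(7, 6) = 7
Similarity = 1 - 4/7
= 0.4286


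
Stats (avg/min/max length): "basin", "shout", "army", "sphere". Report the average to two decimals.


Lengths: "basin"=5, "shout"=5, "army"=4, "sphere"=6
Sum = 20, Count = 4
Average = 20/4 = 5.00
= avg=5.00, min=4, max=6


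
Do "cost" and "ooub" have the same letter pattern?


Pattern of "cost": [0, 1, 2, 3]
Pattern of "ooub": [0, 0, 1, 2]
Patterns do not match
Same pattern = No


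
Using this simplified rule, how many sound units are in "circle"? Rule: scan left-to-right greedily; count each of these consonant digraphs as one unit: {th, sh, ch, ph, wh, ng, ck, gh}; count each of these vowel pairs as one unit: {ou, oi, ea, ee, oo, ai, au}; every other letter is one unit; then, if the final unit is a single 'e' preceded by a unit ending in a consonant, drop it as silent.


Word: "circle" (6 letters)
Left-to-right scan:
  1. 'c' (letter)
  2. 'i' (letter)
  3. 'r' (letter)
  4. 'c' (letter)
  5. 'l' (letter)
  6. 'e' (letter)
Units from scan: 6
Final unit is 'e' after a consonant -> drop as silent (-1)
Sound units = 5 units


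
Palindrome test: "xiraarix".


Word: "xiraarix"
Reversed: "xiraarix"
Forward == Backward? xiraarix == xiraarix
Palindrome = Yes


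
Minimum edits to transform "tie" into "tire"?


Word 1: "tie" (length 3)
Word 2: "tire" (length 4)
One optimal edit sequence (insert/delete/substitute each cost 1):
  1. keep 't'
  2. keep 'i'
  3. insert 'r'  (+1)
  4. keep 'e'
Total edit operations: 1
Edit distance = 1


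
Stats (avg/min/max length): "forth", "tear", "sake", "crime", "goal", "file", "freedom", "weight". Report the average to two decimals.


Lengths: "forth"=5, "tear"=4, "sake"=4, "crime"=5, "goal"=4, "file"=4, "freedom"=7, "weight"=6
Sum = 39, Count = 8
Average = 39/8 = 4.88
= avg=4.88, min=4, max=7


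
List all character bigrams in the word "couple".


Word: "couple" (length 6)
Number of bigrams = 6 - 2 + 1 = 5
  Position 0: "co"
  Position 1: "ou"
  Position 2: "up"
  Position 3: "pl"
  Position 4: "le"
Bigrams = "co", "ou", "up", "pl", "le"


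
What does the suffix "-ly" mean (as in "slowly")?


Suffix: -ly
As in: slowly -> slow + -ly
Meaning = in a manner


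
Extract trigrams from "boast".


Word: "boast" (length 5)
Number of trigrams = 5 - 3 + 1 = 3
  Position 0: "boa"
  Position 1: "oas"
  Position 2: "ast"
Trigrams = "boa", "oas", "ast"


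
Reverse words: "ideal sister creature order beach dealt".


Original: "ideal sister creature order beach dealt"
Words (1..n): ideal | sister | creature | order | beach | dealt
Reversed (n..1): dealt | beach | order | creature | sister | ideal
Result = "dealt beach order creature sister ideal"


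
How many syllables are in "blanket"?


Word: "blanket"
Syllable breakdown: blan / ket
Counting: 2 parts
= 2 syllables


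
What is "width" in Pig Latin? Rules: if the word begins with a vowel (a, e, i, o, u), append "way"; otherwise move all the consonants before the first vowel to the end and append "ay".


Word: "width"
Starts with consonant(s) → move to end, add 'ay'
Consonant cluster: "w"
Pig Latin = "idthway"


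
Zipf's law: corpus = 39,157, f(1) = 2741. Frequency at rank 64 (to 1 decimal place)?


Zipf's law: f(r) = f(1) / r
f(1) = 2741
f(64) = 2741 / 64
= 42.8 occurrences


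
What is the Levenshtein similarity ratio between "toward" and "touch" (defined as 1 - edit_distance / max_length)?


Word 1: "toward" (length 6)
Word 2: "touch" (length 5)
One optimal edit sequence:
  1. keep 't'
  2. keep 'o'
  3. delete 'w'  (+1)
  4. substitute 'a' -> 'u'  (+1)
  5. substitute 'r' -> 'c'  (+1)
  6. substitute 'd' -> 'h'  (+1)
Edit distance = 4
Max length = max(6, 5) = 6
Similarity = 1 - 4/6
= 0.3333


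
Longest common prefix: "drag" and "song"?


Word 1: "drag"
Word 2: "song"
Comparing from start:
  Pos 0: 'd' != 's' (stop)
LCP = "" (length 0)


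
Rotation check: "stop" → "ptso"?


Word: "stop", Candidate: "ptso"
Method: check if candidate is substring of word+word
"stopstop" contains "ptso"? No
Is rotation = No


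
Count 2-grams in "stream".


Word: "stream" (length 6)
Number of 2-grams = length - 2 + 1 = 6 - 2 + 1
= 5


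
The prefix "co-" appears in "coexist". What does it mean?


Prefix: co-
As in: coexist -> co- + exist
Meaning = together


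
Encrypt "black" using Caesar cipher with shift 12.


Word: "black"
Shift: 12
Each letter → (letter + shift) mod 26:
  'b' (1) + 12 = 13 → 'n'
  'l' (11) + 12 = 23 → 'x'
  'a' (0) + 12 = 12 → 'm'
  'c' (2) + 12 = 14 → 'o'
  'k' (10) + 12 = 22 → 'w'
Result = "nxmow"


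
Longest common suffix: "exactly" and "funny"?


Word 1: "exactly"
Word 2: "funny"
Comparing from end:
  Pos -1: 'y' == 'y'
  Pos -2: 'l' != 'n' (stop)
LCS = "y" (length 1)


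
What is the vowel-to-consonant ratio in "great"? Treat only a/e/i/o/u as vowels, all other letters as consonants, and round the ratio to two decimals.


Word: "great"
Vowels (a,e,i,o,u): 2
Consonants: 3
Ratio = 2/3
= 0.67


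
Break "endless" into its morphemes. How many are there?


Word: "endless"
Morphemes: end | -less
Each morpheme carries meaning
= 2 morphemes


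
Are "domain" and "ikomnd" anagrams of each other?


Word 1: "domain" → sorted: adimno
Word 2: "ikomnd" → sorted: dikmno
Same letters? adimno != dikmno
Anagram = No


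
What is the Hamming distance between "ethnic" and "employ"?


Comparing character by character (same length = 6):
  Pos 0: 'e' vs 'e' =
  Pos 1: 't' vs 'm' !=
  Pos 2: 'h' vs 'p' !=
  Pos 3: 'n' vs 'l' !=
  Pos 4: 'i' vs 'o' !=
  Pos 5: 'c' vs 'y' !=
Hamming distance = 5


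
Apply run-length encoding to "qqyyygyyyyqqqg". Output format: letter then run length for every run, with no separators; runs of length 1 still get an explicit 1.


String: "qqyyygyyyyqqqg"
Scanning for consecutive runs:
  'q' x 2
  'y' x 3
  'g' x 1
  'y' x 4
  'q' x 3
  'g' x 1
RLE = "q2y3g1y4q3g1"


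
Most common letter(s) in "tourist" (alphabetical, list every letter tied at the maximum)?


Word: "tourist"
Letter counts:
  'i': 1
  'o': 1
  'r': 1
  's': 1
  't': 2
  'u': 1
Maximum count = 2
Most frequent = 't' (2 times each)


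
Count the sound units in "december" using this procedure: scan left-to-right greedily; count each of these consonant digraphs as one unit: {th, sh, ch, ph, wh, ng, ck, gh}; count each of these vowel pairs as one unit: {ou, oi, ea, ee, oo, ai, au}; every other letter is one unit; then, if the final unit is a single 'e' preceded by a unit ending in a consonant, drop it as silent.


Word: "december" (8 letters)
Left-to-right scan:
  1. 'd' (letter)
  2. 'e' (letter)
  3. 'c' (letter)
  4. 'e' (letter)
  5. 'm' (letter)
  6. 'b' (letter)
  7. 'e' (letter)
  8. 'r' (letter)
Units from scan: 8
Sound units = 8 units


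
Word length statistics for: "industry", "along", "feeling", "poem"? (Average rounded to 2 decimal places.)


Lengths: "industry"=8, "along"=5, "feeling"=7, "poem"=4
Sum = 24, Count = 4
Average = 24/4 = 6.00
= avg=6.00, min=4, max=8


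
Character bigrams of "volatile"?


Word: "volatile" (length 8)
Number of bigrams = 8 - 2 + 1 = 7
  Position 0: "vo"
  Position 1: "ol"
  Position 2: "la"
  Position 3: "at"
  Position 4: "ti"
  Position 5: "il"
  Position 6: "le"
Bigrams = "vo", "ol", "la", "at", "ti", "il", "le"


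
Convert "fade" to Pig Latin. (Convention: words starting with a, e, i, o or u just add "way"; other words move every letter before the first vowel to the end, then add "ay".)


Word: "fade"
Starts with consonant(s) → move to end, add 'ay'
Consonant cluster: "f"
Pig Latin = "adefay"


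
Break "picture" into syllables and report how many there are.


Word: "picture"
Syllable breakdown: pic-ture
Counting: 2 parts
= 2 syllables


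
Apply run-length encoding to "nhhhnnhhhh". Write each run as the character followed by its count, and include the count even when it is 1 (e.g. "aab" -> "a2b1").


String: "nhhhnnhhhh"
Scanning for consecutive runs:
  'n' x 1
  'h' x 3
  'n' x 2
  'h' x 4
RLE = "n1h3n2h4"


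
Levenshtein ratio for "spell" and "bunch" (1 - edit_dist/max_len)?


Word 1: "spell" (length 5)
Word 2: "bunch" (length 5)
One optimal edit sequence:
  1. substitute 's' -> 'b'  (+1)
  2. substitute 'p' -> 'u'  (+1)
  3. substitute 'e' -> 'n'  (+1)
  4. substitute 'l' -> 'c'  (+1)
  5. substitute 'l' -> 'h'  (+1)
Edit distance = 5
Max length = max(5, 5) = 5
Similarity = 1 - 5/5
= 0.0000


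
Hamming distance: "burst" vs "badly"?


Comparing character by character (same length = 5):
  Pos 0: 'b' vs 'b' =
  Pos 1: 'u' vs 'a' !=
  Pos 2: 'r' vs 'd' !=
  Pos 3: 's' vs 'l' !=
  Pos 4: 't' vs 'y' !=
Hamming distance = 4


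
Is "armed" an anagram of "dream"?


Word 1: "dream" → sorted: ademr
Word 2: "armed" → sorted: ademr
Same letters? ademr == ademr
Anagram = Yes


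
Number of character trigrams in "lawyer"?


Word: "lawyer" (length 6)
Number of 3-grams = length - 3 + 1 = 6 - 3 + 1
= 4


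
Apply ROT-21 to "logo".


Word: "logo"
Shift: 21
Each letter → (letter + shift) mod 26:
  'l' (11) + 21 = 6 → 'g'
  'o' (14) + 21 = 9 → 'j'
  'g' (6) + 21 = 1 → 'b'
  'o' (14) + 21 = 9 → 'j'
Result = "gjbj"


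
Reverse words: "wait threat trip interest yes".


Original: "wait threat trip interest yes"
Words (1..n): wait | threat | trip | interest | yes
Reversed (n..1): yes | interest | trip | threat | wait
Result = "yes interest trip threat wait"


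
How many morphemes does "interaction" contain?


Word: "interaction"
Morphemes: inter- + act + -ion
Each morpheme carries meaning
= 3 morphemes


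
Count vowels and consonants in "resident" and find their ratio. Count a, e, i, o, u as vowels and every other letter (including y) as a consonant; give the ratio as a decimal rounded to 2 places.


Word: "resident"
Vowels (a,e,i,o,u): 3
Consonants: 5
Ratio = 3/5
= 0.60


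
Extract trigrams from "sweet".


Word: "sweet" (length 5)
Number of trigrams = 5 - 3 + 1 = 3
  Position 0: "swe"
  Position 1: "wee"
  Position 2: "eet"
Trigrams = "swe", "wee", "eet"


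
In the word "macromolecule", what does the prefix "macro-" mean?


Prefix: macro-
Example: macromolecule = macro- + molecule
Meaning = large


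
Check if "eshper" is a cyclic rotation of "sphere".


Word: "sphere", Candidate: "eshper"
Method: check if candidate is substring of word+word
"spheresphere" contains "eshper"? No
Is rotation = No


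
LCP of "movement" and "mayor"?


Word 1: "movement"
Word 2: "mayor"
Comparing from start:
  Pos 0: 'm' == 'm'
  Pos 1: 'o' != 'a' (stop)
LCP = "m" (length 1)


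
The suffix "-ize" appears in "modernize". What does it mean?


Suffix: -ize
Example: modernize = modern + -ize
Meaning = to make


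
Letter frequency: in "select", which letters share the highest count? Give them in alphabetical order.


Word: "select"
Letter counts:
  'c': 1
  'e': 2
  'l': 1
  's': 1
  't': 1
Maximum count = 2
Most frequent = 'e' (2 times each)


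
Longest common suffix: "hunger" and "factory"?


Word 1: "hunger"
Word 2: "factory"
Comparing from end:
  Pos -1: 'r' != 'y' (stop)
LCS = "" (length 0)


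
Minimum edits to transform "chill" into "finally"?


Word 1: "chill" (length 5)
Word 2: "finally" (length 7)
One optimal edit sequence (insert/delete/substitute each cost 1):
  1. insert 'f'  (+1)
  2. substitute 'c' -> 'i'  (+1)
  3. substitute 'h' -> 'n'  (+1)
  4. substitute 'i' -> 'a'  (+1)
  5. keep 'l'
  6. keep 'l'
  7. insert 'y'  (+1)
Total edit operations: 5
Edit distance = 5


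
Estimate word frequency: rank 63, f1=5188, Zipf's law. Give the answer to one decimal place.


Zipf's law: f(r) = f(1) / r
f(1) = 5188
f(63) = 5188 / 63
= 82.3 occurrences


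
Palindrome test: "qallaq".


Word: "qallaq"
Reversed: "qallaq"
Forward == Backward? qallaq == qallaq
Palindrome = Yes


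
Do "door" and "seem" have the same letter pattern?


Pattern of "door": [0, 1, 1, 2]
Pattern of "seem": [0, 1, 1, 2]
Patterns match
Same pattern = Yes


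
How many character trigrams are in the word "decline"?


Word: "decline" (length 7)
Number of 3-grams = length - 3 + 1 = 7 - 3 + 1
= 5


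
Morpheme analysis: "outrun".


Word: "outrun"
Morphemes: out- / run
Each morpheme carries meaning
= 2 morphemes


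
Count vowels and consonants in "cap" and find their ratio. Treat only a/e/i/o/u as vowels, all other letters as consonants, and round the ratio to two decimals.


Word: "cap"
Vowels (a,e,i,o,u): 1
Consonants: 2
Ratio = 1/2
= 0.50


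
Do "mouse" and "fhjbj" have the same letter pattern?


Pattern of "mouse": [0, 1, 2, 3, 4]
Pattern of "fhjbj": [0, 1, 2, 3, 2]
Patterns do not match
Same pattern = No


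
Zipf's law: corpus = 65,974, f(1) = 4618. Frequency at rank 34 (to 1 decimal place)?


Zipf's law: f(r) = f(1) / r
f(1) = 4618
f(34) = 4618 / 34
= 135.8 occurrences


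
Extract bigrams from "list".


Word: "list" (length 4)
Number of bigrams = 4 - 2 + 1 = 3
  Position 0: "li"
  Position 1: "is"
  Position 2: "st"
Bigrams = "li", "is", "st"


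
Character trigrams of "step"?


Word: "step" (length 4)
Number of trigrams = 4 - 3 + 1 = 2
  Position 0: "ste"
  Position 1: "tep"
Trigrams = "ste", "tep"


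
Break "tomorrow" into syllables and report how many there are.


Word: "tomorrow"
Syllable breakdown: to | mor | row
Counting: 3 parts
= 3 syllables


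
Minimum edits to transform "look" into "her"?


Word 1: "look" (length 4)
Word 2: "her" (length 3)
One optimal edit sequence (insert/delete/substitute each cost 1):
  1. delete 'l'  (+1)
  2. substitute 'o' -> 'h'  (+1)
  3. substitute 'o' -> 'e'  (+1)
  4. substitute 'k' -> 'r'  (+1)
Total edit operations: 4
Edit distance = 4


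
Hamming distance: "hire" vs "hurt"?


Comparing character by character (same length = 4):
  Pos 0: 'h' vs 'h' =
  Pos 1: 'i' vs 'u' !=
  Pos 2: 'r' vs 'r' =
  Pos 3: 'e' vs 't' !=
Hamming distance = 2


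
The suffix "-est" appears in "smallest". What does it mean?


Suffix: -est
As in: smallest -> small + -est
Meaning = most


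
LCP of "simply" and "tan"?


Word 1: "simply"
Word 2: "tan"
Comparing from start:
  Pos 0: 's' != 't' (stop)
LCP = "" (length 0)


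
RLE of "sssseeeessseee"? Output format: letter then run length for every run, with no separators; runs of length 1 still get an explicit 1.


String: "sssseeeessseee"
Scanning for consecutive runs:
  's' x 4
  'e' x 4
  's' x 3
  'e' x 3
RLE = "s4e4s3e3"


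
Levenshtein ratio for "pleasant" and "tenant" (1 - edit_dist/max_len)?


Word 1: "pleasant" (length 8)
Word 2: "tenant" (length 6)
One optimal edit sequence:
  1. delete 'p'  (+1)
  2. substitute 'l' -> 't'  (+1)
  3. keep 'e'
  4. delete 'a'  (+1)
  5. substitute 's' -> 'n'  (+1)
  6. keep 'a'
  7. keep 'n'
  8. keep 't'
Edit distance = 4
Max length = max(8, 6) = 8
Similarity = 1 - 4/8
= 0.5000


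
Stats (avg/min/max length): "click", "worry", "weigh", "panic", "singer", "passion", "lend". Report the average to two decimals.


Lengths: "click"=5, "worry"=5, "weigh"=5, "panic"=5, "singer"=6, "passion"=7, "lend"=4
Sum = 37, Count = 7
Average = 37/7 = 5.29
= avg=5.29, min=4, max=7


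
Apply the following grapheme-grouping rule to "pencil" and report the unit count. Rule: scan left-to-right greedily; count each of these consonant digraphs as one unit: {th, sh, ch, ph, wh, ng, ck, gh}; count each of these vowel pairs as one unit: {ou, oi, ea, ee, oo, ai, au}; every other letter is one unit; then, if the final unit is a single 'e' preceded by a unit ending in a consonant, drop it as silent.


Word: "pencil" (6 letters)
Left-to-right scan:
  [1] 'p' (letter)
  [2] 'e' (letter)
  [3] 'n' (letter)
  [4] 'c' (letter)
  [5] 'i' (letter)
  [6] 'l' (letter)
Units from scan: 6
Sound units = 6 units


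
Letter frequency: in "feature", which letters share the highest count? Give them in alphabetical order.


Word: "feature"
Letter counts:
  'a': 1
  'e': 2
  'f': 1
  'r': 1
  't': 1
  'u': 1
Maximum count = 2
Most frequent = 'e' (2 times each)


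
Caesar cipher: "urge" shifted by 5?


Word: "urge"
Shift: 5
Each letter → (letter + shift) mod 26:
  'u' (20) + 5 = 25 → 'z'
  'r' (17) + 5 = 22 → 'w'
  'g' (6) + 5 = 11 → 'l'
  'e' (4) + 5 = 9 → 'j'
Result = "zwlj"


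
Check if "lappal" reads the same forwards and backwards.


Word: "lappal"
Reversed: "lappal"
Forward == Backward? lappal == lappal
Palindrome = Yes


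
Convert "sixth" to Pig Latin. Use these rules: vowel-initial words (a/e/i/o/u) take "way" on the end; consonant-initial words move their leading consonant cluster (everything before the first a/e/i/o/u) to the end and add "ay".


Word: "sixth"
Starts with consonant(s) → move to end, add 'ay'
Consonant cluster: "s"
Pig Latin = "ixthsay"


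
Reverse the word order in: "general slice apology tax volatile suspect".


Original: "general slice apology tax volatile suspect"
Words (1..n): general | slice | apology | tax | volatile | suspect
Reversed (n..1): suspect | volatile | tax | apology | slice | general
Result = "suspect volatile tax apology slice general"


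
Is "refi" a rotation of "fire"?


Word: "fire", Candidate: "refi"
Method: check if candidate is substring of word+word
"firefire" contains "refi"? Yes
Is rotation = Yes


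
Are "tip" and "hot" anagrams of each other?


Word 1: "tip" → sorted: ipt
Word 2: "hot" → sorted: hot
Same letters? ipt != hot
Anagram = No


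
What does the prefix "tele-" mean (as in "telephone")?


Prefix: tele-
As in: telephone -> tele- + phone
Meaning = distant


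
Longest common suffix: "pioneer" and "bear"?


Word 1: "pioneer"
Word 2: "bear"
Comparing from end:
  Pos -1: 'r' == 'r'
  Pos -2: 'e' != 'a' (stop)
LCS = "r" (length 1)


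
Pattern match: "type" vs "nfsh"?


Pattern of "type": [0, 1, 2, 3]
Pattern of "nfsh": [0, 1, 2, 3]
Patterns match
Same pattern = Yes


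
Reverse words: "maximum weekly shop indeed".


Original: "maximum weekly shop indeed"
Words (1..n): maximum | weekly | shop | indeed
Reversed (n..1): indeed | shop | weekly | maximum
Result = "indeed shop weekly maximum"


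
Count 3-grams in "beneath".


Word: "beneath" (length 7)
Number of 3-grams = length - 3 + 1 = 7 - 3 + 1
= 5


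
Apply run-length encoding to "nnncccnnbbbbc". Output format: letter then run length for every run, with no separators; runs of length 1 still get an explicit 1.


String: "nnncccnnbbbbc"
Scanning for consecutive runs:
  'n' x 3
  'c' x 3
  'n' x 2
  'b' x 4
  'c' x 1
RLE = "n3c3n2b4c1"


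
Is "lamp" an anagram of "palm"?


Word 1: "palm" → sorted: almp
Word 2: "lamp" → sorted: almp
Same letters? almp == almp
Anagram = Yes


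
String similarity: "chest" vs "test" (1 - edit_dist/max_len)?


Word 1: "chest" (length 5)
Word 2: "test" (length 4)
One optimal edit sequence:
  1. delete 'c'  (+1)
  2. substitute 'h' -> 't'  (+1)
  3. keep 'e'
  4. keep 's'
  5. keep 't'
Edit distance = 2
Max length = max(5, 4) = 5
Similarity = 1 - 2/5
= 0.6000


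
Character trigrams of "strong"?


Word: "strong" (length 6)
Number of trigrams = 6 - 3 + 1 = 4
  Position 0: "str"
  Position 1: "tro"
  Position 2: "ron"
  Position 3: "ong"
Trigrams = "str", "tro", "ron", "ong"


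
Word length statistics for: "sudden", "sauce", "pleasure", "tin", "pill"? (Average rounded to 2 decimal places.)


Lengths: "sudden"=6, "sauce"=5, "pleasure"=8, "tin"=3, "pill"=4
Sum = 26, Count = 5
Average = 26/5 = 5.20
= avg=5.20, min=3, max=8


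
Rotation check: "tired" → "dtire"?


Word: "tired", Candidate: "dtire"
Method: check if candidate is substring of word+word
"tiredtired" contains "dtire"? Yes
Is rotation = Yes


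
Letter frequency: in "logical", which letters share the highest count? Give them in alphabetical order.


Word: "logical"
Letter counts:
  'a': 1
  'c': 1
  'g': 1
  'i': 1
  'l': 2
  'o': 1
Maximum count = 2
Most frequent = 'l' (2 times each)


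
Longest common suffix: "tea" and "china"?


Word 1: "tea"
Word 2: "china"
Comparing from end:
  Pos -1: 'a' == 'a'
  Pos -2: 'e' != 'n' (stop)
LCS = "a" (length 1)


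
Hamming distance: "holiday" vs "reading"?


Comparing character by character (same length = 7):
  Pos 0: 'h' vs 'r' !=
  Pos 1: 'o' vs 'e' !=
  Pos 2: 'l' vs 'a' !=
  Pos 3: 'i' vs 'd' !=
  Pos 4: 'd' vs 'i' !=
  Pos 5: 'a' vs 'n' !=
  Pos 6: 'y' vs 'g' !=
Hamming distance = 7


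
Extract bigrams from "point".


Word: "point" (length 5)
Number of bigrams = 5 - 2 + 1 = 4
  Position 0: "po"
  Position 1: "oi"
  Position 2: "in"
  Position 3: "nt"
Bigrams = "po", "oi", "in", "nt"


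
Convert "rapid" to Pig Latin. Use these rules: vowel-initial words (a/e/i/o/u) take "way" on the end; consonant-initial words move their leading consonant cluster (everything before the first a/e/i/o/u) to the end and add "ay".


Word: "rapid"
Starts with consonant(s) → move to end, add 'ay'
Consonant cluster: "r"
Pig Latin = "apidray"


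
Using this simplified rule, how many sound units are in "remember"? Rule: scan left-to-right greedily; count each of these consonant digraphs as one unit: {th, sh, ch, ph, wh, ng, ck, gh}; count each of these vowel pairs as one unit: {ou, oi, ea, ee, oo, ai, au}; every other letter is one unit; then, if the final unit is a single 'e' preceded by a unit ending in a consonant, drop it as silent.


Word: "remember" (8 letters)
Left-to-right scan:
  1. 'r' (letter)
  2. 'e' (letter)
  3. 'm' (letter)
  4. 'e' (letter)
  5. 'm' (letter)
  6. 'b' (letter)
  7. 'e' (letter)
  8. 'r' (letter)
Units from scan: 8
Sound units = 8 units


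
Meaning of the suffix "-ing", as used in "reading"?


Suffix: -ing
Example: reading = read + -ing
Meaning = present participle


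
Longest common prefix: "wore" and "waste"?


Word 1: "wore"
Word 2: "waste"
Comparing from start:
  Pos 0: 'w' == 'w'
  Pos 1: 'o' != 'a' (stop)
LCP = "w" (length 1)


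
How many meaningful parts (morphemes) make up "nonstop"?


Word: "nonstop"
Morphemes: non- + stop
Each morpheme carries meaning
= 2 morphemes


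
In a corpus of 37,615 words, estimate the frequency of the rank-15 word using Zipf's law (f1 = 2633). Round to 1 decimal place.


Zipf's law: f(r) = f(1) / r
f(1) = 2633
f(15) = 2633 / 15
= 175.5 occurrences


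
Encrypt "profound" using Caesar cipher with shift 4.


Word: "profound"
Shift: 4
Each letter → (letter + shift) mod 26:
  'p' (15) + 4 = 19 → 't'
  'r' (17) + 4 = 21 → 'v'
  'o' (14) + 4 = 18 → 's'
  'f' (5) + 4 = 9 → 'j'
  'o' (14) + 4 = 18 → 's'
  'u' (20) + 4 = 24 → 'y'
  'n' (13) + 4 = 17 → 'r'
  'd' (3) + 4 = 7 → 'h'
Result = "tvsjsyrh"


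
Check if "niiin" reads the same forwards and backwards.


Word: "niiin"
Reversed: "niiin"
Forward == Backward? niiin == niiin
Palindrome = Yes


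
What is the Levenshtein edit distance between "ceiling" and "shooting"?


Word 1: "ceiling" (length 7)
Word 2: "shooting" (length 8)
One optimal edit sequence (insert/delete/substitute each cost 1):
  1. insert 's'  (+1)
  2. substitute 'c' -> 'h'  (+1)
  3. substitute 'e' -> 'o'  (+1)
  4. substitute 'i' -> 'o'  (+1)
  5. substitute 'l' -> 't'  (+1)
  6. keep 'i'
  7. keep 'n'
  8. keep 'g'
Total edit operations: 5
Edit distance = 5


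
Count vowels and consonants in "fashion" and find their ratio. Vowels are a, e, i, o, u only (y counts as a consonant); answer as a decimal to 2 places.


Word: "fashion"
Vowels (a,e,i,o,u): 3
Consonants: 4
Ratio = 3/4
= 0.75


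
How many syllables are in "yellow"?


Word: "yellow"
Syllable breakdown: yel | low
Counting: 2 parts
= 2 syllables


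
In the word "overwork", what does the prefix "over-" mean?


Prefix: over-
As in: overwork -> over- + work
Meaning = excessive


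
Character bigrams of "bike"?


Word: "bike" (length 4)
Number of bigrams = 4 - 2 + 1 = 3
  Position 0: "bi"
  Position 1: "ik"
  Position 2: "ke"
Bigrams = "bi", "ik", "ke"


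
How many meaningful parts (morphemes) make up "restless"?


Word: "restless"
Morphemes: rest | -less
Each morpheme carries meaning
= 2 morphemes


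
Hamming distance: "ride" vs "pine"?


Comparing character by character (same length = 4):
  Pos 0: 'r' vs 'p' !=
  Pos 1: 'i' vs 'i' =
  Pos 2: 'd' vs 'n' !=
  Pos 3: 'e' vs 'e' =
Hamming distance = 2


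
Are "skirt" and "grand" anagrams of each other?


Word 1: "skirt" → sorted: ikrst
Word 2: "grand" → sorted: adgnr
Same letters? ikrst != adgnr
Anagram = No


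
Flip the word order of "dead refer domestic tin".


Original: "dead refer domestic tin"
Words (1..n): dead | refer | domestic | tin
Reversed (n..1): tin | domestic | refer | dead
Result = "tin domestic refer dead"


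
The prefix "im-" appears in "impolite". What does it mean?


Prefix: im-
Example: impolite = im- + polite
Meaning = not / into


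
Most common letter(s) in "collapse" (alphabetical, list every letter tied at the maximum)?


Word: "collapse"
Letter counts:
  'a': 1
  'c': 1
  'e': 1
  'l': 2
  'o': 1
  'p': 1
  's': 1
Maximum count = 2
Most frequent = 'l' (2 times each)


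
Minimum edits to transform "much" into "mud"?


Word 1: "much" (length 4)
Word 2: "mud" (length 3)
One optimal edit sequence (insert/delete/substitute each cost 1):
  1. keep 'm'
  2. keep 'u'
  3. delete 'c'  (+1)
  4. substitute 'h' -> 'd'  (+1)
Total edit operations: 2
Edit distance = 2


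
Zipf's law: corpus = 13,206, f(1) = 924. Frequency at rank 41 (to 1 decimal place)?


Zipf's law: f(r) = f(1) / r
f(1) = 924
f(41) = 924 / 41
= 22.5 occurrences


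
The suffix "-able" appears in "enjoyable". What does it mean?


Suffix: -able
Example: enjoyable = enjoy + -able
Meaning = capable of


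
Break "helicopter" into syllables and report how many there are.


Word: "helicopter"
Syllable breakdown: hel / i / cop / ter
Counting: 4 parts
= 4 syllables


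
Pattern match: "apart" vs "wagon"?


Pattern of "apart": [0, 1, 0, 2, 3]
Pattern of "wagon": [0, 1, 2, 3, 4]
Patterns do not match
Same pattern = No


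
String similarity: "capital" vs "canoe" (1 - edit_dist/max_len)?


Word 1: "capital" (length 7)
Word 2: "canoe" (length 5)
One optimal edit sequence:
  1. keep 'c'
  2. keep 'a'
  3. delete 'p'  (+1)
  4. delete 'i'  (+1)
  5. substitute 't' -> 'n'  (+1)
  6. substitute 'a' -> 'o'  (+1)
  7. substitute 'l' -> 'e'  (+1)
Edit distance = 5
Max length = max(7, 5) = 7
Similarity = 1 - 5/7
= 0.2857


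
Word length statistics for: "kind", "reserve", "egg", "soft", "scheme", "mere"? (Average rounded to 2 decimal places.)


Lengths: "kind"=4, "reserve"=7, "egg"=3, "soft"=4, "scheme"=6, "mere"=4
Sum = 28, Count = 6
Average = 28/6 = 4.67
= avg=4.67, min=3, max=7


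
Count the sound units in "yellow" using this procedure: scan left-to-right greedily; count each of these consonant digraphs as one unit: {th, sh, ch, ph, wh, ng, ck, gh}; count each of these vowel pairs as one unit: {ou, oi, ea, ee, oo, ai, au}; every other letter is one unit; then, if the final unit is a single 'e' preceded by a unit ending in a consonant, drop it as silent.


Word: "yellow" (6 letters)
Left-to-right scan:
  [1] 'y' (letter)
  [2] 'e' (letter)
  [3] 'l' (letter)
  [4] 'l' (letter)
  [5] 'o' (letter)
  [6] 'w' (letter)
Units from scan: 6
Sound units = 6 units


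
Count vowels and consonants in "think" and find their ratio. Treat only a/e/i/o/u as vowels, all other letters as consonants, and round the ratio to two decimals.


Word: "think"
Vowels (a,e,i,o,u): 1
Consonants: 4
Ratio = 1/4
= 0.25


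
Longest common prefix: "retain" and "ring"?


Word 1: "retain"
Word 2: "ring"
Comparing from start:
  Pos 0: 'r' == 'r'
  Pos 1: 'e' != 'i' (stop)
LCP = "r" (length 1)


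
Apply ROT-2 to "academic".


Word: "academic"
Shift: 2
Each letter → (letter + shift) mod 26:
  'a' (0) + 2 = 2 → 'c'
  'c' (2) + 2 = 4 → 'e'
  'a' (0) + 2 = 2 → 'c'
  'd' (3) + 2 = 5 → 'f'
  'e' (4) + 2 = 6 → 'g'
  'm' (12) + 2 = 14 → 'o'
  'i' (8) + 2 = 10 → 'k'
  'c' (2) + 2 = 4 → 'e'
Result = "cecfgoke"


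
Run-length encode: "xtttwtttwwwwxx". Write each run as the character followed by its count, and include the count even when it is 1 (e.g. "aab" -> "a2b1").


String: "xtttwtttwwwwxx"
Scanning for consecutive runs:
  'x' x 1
  't' x 3
  'w' x 1
  't' x 3
  'w' x 4
  'x' x 2
RLE = "x1t3w1t3w4x2"


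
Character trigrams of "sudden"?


Word: "sudden" (length 6)
Number of trigrams = 6 - 3 + 1 = 4
  Position 0: "sud"
  Position 1: "udd"
  Position 2: "dde"
  Position 3: "den"
Trigrams = "sud", "udd", "dde", "den"


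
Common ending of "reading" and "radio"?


Word 1: "reading"
Word 2: "radio"
Comparing from end:
  Pos -1: 'g' != 'o' (stop)
LCS = "" (length 0)


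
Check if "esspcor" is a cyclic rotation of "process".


Word: "process", Candidate: "esspcor"
Method: check if candidate is substring of word+word
"processprocess" contains "esspcor"? No
Is rotation = No


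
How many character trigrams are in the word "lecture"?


Word: "lecture" (length 7)
Number of 3-grams = length - 3 + 1 = 7 - 3 + 1
= 5


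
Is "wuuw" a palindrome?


Word: "wuuw"
Reversed: "wuuw"
Forward == Backward? wuuw == wuuw
Palindrome = Yes


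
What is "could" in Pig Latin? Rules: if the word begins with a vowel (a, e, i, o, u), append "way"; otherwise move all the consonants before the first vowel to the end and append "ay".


Word: "could"
Starts with consonant(s) → move to end, add 'ay'
Consonant cluster: "c"
Pig Latin = "ouldcay"


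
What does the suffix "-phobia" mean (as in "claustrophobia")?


Suffix: -phobia
As in: claustrophobia -> claustro- + -phobia
Meaning = fear of


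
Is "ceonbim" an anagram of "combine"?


Word 1: "combine" → sorted: bceimno
Word 2: "ceonbim" → sorted: bceimno
Same letters? bceimno == bceimno
Anagram = Yes


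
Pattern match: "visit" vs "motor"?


Pattern of "visit": [0, 1, 2, 1, 3]
Pattern of "motor": [0, 1, 2, 1, 3]
Patterns match
Same pattern = Yes


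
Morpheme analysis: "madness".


Word: "madness"
Morphemes: mad | -ness
Each morpheme carries meaning
= 2 morphemes


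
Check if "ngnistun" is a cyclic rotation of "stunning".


Word: "stunning", Candidate: "ngnistun"
Method: check if candidate is substring of word+word
"stunningstunning" contains "ngnistun"? No
Is rotation = No


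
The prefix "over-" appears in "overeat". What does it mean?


Prefix: over-
Example: overeat = over- + eat
Meaning = excessive


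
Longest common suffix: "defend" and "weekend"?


Word 1: "defend"
Word 2: "weekend"
Comparing from end:
  Pos -1: 'd' == 'd'
  Pos -2: 'n' == 'n'
  Pos -3: 'e' == 'e'
  Pos -4: 'f' != 'k' (stop)
LCS = "end" (length 3)


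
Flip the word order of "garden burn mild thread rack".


Original: "garden burn mild thread rack"
Words (1..n): garden | burn | mild | thread | rack
Reversed (n..1): rack | thread | mild | burn | garden
Result = "rack thread mild burn garden"


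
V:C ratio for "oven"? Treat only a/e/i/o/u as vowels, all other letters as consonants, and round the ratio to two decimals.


Word: "oven"
Vowels (a,e,i,o,u): 2
Consonants: 2
Ratio = 2/2
= 1.00


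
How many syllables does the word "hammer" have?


Word: "hammer"
Syllable breakdown: ham-mer
Counting: 2 parts
= 2 syllables


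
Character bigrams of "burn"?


Word: "burn" (length 4)
Number of bigrams = 4 - 2 + 1 = 3
  Position 0: "bu"
  Position 1: "ur"
  Position 2: "rn"
Bigrams = "bu", "ur", "rn"


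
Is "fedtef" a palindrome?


Word: "fedtef"
Reversed: "fetdef"
Forward == Backward? fedtef != fetdef
Palindrome = No


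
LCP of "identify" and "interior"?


Word 1: "identify"
Word 2: "interior"
Comparing from start:
  Pos 0: 'i' == 'i'
  Pos 1: 'd' != 'n' (stop)
LCP = "i" (length 1)


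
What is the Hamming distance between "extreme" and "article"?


Comparing character by character (same length = 7):
  Pos 0: 'e' vs 'a' !=
  Pos 1: 'x' vs 'r' !=
  Pos 2: 't' vs 't' =
  Pos 3: 'r' vs 'i' !=
  Pos 4: 'e' vs 'c' !=
  Pos 5: 'm' vs 'l' !=
  Pos 6: 'e' vs 'e' =
Hamming distance = 5


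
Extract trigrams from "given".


Word: "given" (length 5)
Number of trigrams = 5 - 3 + 1 = 3
  Position 0: "giv"
  Position 1: "ive"
  Position 2: "ven"
Trigrams = "giv", "ive", "ven"


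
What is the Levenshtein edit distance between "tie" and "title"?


Word 1: "tie" (length 3)
Word 2: "title" (length 5)
One optimal edit sequence (insert/delete/substitute each cost 1):
  1. keep 't'
  2. keep 'i'
  3. insert 't'  (+1)
  4. insert 'l'  (+1)
  5. keep 'e'
Total edit operations: 2
Edit distance = 2


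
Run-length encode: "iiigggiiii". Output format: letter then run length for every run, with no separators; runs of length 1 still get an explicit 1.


String: "iiigggiiii"
Scanning for consecutive runs:
  'i' x 3
  'g' x 3
  'i' x 4
RLE = "i3g3i4"


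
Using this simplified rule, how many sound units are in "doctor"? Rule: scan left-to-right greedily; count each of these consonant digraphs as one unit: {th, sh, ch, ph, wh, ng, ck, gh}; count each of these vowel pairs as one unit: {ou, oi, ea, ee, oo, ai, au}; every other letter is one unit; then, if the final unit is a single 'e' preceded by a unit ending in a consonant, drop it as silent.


Word: "doctor" (6 letters)
Left-to-right scan:
  1. 'd' (letter)
  2. 'o' (letter)
  3. 'c' (letter)
  4. 't' (letter)
  5. 'o' (letter)
  6. 'r' (letter)
Units from scan: 6
Sound units = 6 units
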